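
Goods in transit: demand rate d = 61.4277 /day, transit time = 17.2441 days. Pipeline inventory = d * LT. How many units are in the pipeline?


Pipeline = 61.4277 * 17.2441 = 1059.2654

1059.2654 units


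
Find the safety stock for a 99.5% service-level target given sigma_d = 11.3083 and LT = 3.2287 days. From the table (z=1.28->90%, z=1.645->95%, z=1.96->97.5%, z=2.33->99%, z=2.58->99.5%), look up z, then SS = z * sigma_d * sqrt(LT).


From the table, SL = 99.5% corresponds to z = 2.58
sqrt(LT) = sqrt(3.2287) = 1.7969
SS = 2.58 * 11.3083 * 1.7969 = 52.4241

52.4241 units


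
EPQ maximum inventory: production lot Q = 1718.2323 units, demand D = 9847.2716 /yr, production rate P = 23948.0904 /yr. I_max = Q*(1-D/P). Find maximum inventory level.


D/P = 0.4112
1 - D/P = 0.5888
I_max = 1718.2323 * 0.5888 = 1011.7083

1011.7083 units


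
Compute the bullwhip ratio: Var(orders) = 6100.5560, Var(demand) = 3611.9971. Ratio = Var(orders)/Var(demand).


BW = 6100.5560 / 3611.9971 = 1.6890

1.6890


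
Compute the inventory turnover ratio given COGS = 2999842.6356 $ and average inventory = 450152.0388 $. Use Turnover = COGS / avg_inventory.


Turnover = 2999842.6356 / 450152.0388 = 6.6641

6.6641


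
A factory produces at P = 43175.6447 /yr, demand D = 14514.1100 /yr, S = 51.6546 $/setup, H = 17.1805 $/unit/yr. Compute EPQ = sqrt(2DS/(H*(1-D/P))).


1 - D/P = 1 - 0.3362 = 0.6638
H*(1-D/P) = 11.4050
2DS = 1499441.0928
EPQ = sqrt(131471.9183) = 362.5906

362.5906 units


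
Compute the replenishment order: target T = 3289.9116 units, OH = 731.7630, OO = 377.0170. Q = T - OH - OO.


Inventory position = OH + OO = 731.7630 + 377.0170 = 1108.7800
Q = 3289.9116 - 1108.7800 = 2181.1316

2181.1316 units


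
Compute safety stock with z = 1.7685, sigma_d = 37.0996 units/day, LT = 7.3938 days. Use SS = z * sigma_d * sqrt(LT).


sqrt(LT) = sqrt(7.3938) = 2.7192
SS = 1.7685 * 37.0996 * 2.7192 = 178.4055

178.4055 units


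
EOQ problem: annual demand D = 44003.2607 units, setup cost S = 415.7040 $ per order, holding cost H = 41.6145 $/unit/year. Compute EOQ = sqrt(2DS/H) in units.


2*D*S = 2 * 44003.2607 * 415.7040 = 36584662.9721
2*D*S/H = 879132.5853
EOQ = sqrt(879132.5853) = 937.6207

937.6207 units


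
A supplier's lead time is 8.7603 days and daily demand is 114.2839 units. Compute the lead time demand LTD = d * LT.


LTD = 114.2839 * 8.7603 = 1001.1612

1001.1612 units


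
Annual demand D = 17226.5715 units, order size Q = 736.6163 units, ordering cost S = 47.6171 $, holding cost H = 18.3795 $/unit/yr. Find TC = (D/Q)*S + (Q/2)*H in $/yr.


Ordering cost = D*S/Q = 1113.5776
Holding cost = Q*H/2 = 6769.3196
TC = 1113.5776 + 6769.3196 = 7882.8972

7882.8972 $/yr


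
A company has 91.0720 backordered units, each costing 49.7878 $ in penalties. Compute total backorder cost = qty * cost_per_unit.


Total = 91.0720 * 49.7878 = 4534.2745

4534.2745 $


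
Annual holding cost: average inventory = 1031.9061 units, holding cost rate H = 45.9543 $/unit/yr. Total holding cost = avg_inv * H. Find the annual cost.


Cost = 1031.9061 * 45.9543 = 47420.5225

47420.5225 $/yr


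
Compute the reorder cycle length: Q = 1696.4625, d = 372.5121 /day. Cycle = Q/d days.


Cycle = 1696.4625 / 372.5121 = 4.5541

4.5541 days


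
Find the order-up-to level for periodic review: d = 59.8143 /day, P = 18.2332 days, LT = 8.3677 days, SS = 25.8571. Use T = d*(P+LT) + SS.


P + LT = 26.6009
d*(P+LT) = 59.8143 * 26.6009 = 1591.1142
T = 1591.1142 + 25.8571 = 1616.9713

1616.9713 units


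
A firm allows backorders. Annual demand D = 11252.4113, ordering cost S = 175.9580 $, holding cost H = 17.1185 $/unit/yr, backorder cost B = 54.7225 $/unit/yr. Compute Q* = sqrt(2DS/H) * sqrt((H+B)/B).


sqrt(2DS/H) = 480.9605
sqrt((H+B)/B) = 1.1458
Q* = 480.9605 * 1.1458 = 551.0775

551.0775 units


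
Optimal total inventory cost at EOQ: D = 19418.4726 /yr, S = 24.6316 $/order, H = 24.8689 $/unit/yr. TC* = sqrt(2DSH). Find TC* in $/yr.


2*D*S*H = 23789990.1141
TC* = sqrt(23789990.1141) = 4877.4983

4877.4983 $/yr


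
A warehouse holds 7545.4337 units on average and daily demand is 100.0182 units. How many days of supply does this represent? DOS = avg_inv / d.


DOS = 7545.4337 / 100.0182 = 75.4406

75.4406 days


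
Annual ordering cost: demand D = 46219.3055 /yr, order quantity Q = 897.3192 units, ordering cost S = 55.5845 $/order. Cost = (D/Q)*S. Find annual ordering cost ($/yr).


Number of orders = D/Q = 51.5082
Cost = 51.5082 * 55.5845 = 2863.0581

2863.0581 $/yr


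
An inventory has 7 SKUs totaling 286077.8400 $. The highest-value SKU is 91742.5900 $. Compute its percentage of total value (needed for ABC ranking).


Top item = 91742.5900
Total = 286077.8400
Percentage = 91742.5900 / 286077.8400 * 100 = 32.0691

32.0691%


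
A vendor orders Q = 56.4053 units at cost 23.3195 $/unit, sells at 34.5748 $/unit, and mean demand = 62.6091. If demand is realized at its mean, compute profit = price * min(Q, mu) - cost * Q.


Sales at mu = min(56.4053, 62.6091) = 56.4053
Revenue = 34.5748 * 56.4053 = 1950.2020
Total cost = 23.3195 * 56.4053 = 1315.3434
Profit = 1950.2020 - 1315.3434 = 634.8586

634.8586 $


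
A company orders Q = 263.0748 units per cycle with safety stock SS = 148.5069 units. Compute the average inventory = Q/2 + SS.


Q/2 = 131.5374
Avg = 131.5374 + 148.5069 = 280.0443

280.0443 units


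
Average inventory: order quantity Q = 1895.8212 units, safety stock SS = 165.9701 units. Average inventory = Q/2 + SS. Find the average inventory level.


Q/2 = 947.9106
Avg = 947.9106 + 165.9701 = 1113.8807

1113.8807 units


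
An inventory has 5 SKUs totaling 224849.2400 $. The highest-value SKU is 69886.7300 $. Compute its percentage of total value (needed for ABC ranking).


Top item = 69886.7300
Total = 224849.2400
Percentage = 69886.7300 / 224849.2400 * 100 = 31.0816

31.0816%


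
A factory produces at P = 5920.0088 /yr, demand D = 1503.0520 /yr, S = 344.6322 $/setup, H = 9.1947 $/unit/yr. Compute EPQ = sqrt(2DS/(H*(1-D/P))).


1 - D/P = 1 - 0.2539 = 0.7461
H*(1-D/P) = 6.8602
2DS = 1036000.2349
EPQ = sqrt(151015.4881) = 388.6071

388.6071 units


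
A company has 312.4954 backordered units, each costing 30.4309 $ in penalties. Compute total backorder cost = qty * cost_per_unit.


Total = 312.4954 * 30.4309 = 9509.5163

9509.5163 $


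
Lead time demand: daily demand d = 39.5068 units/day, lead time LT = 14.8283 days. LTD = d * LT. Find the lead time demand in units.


LTD = 39.5068 * 14.8283 = 585.8187

585.8187 units


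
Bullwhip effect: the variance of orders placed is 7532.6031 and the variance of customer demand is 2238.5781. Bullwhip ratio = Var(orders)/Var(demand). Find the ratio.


BW = 7532.6031 / 2238.5781 = 3.3649

3.3649


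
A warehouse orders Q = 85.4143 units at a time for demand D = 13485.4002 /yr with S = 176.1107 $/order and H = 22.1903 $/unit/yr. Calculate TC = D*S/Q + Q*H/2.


Ordering cost = D*S/Q = 27804.7501
Holding cost = Q*H/2 = 947.6845
TC = 27804.7501 + 947.6845 = 28752.4346

28752.4346 $/yr


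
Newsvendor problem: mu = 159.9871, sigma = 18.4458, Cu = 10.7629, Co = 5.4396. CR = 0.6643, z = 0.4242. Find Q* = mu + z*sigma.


CR = Cu/(Cu+Co) = 10.7629/(10.7629+5.4396) = 0.6643
z = 0.4242
Q* = 159.9871 + 0.4242 * 18.4458 = 167.8118

167.8118 units


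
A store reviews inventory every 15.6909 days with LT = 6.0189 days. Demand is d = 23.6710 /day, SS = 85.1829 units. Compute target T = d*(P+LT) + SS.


P + LT = 21.7098
d*(P+LT) = 23.6710 * 21.7098 = 513.8927
T = 513.8927 + 85.1829 = 599.0756

599.0756 units


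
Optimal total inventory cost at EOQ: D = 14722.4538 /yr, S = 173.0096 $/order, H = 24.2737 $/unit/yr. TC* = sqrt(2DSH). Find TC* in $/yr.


2*D*S*H = 123656337.1483
TC* = sqrt(123656337.1483) = 11120.0871

11120.0871 $/yr


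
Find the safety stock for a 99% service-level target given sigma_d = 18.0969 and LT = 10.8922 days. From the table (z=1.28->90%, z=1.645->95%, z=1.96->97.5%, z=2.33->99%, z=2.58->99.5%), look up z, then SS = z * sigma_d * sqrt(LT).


From the table, SL = 99% corresponds to z = 2.33
sqrt(LT) = sqrt(10.8922) = 3.3003
SS = 2.33 * 18.0969 * 3.3003 = 139.1611

139.1611 units


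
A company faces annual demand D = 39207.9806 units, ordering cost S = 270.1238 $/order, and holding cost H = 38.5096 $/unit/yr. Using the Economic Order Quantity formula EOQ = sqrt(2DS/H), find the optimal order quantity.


2*D*S = 2 * 39207.9806 * 270.1238 = 21182017.4200
2*D*S/H = 550045.1165
EOQ = sqrt(550045.1165) = 741.6503

741.6503 units


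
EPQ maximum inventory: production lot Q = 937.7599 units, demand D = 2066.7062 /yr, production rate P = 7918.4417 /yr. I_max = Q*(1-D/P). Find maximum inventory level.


D/P = 0.2610
1 - D/P = 0.7390
I_max = 937.7599 * 0.7390 = 693.0054

693.0054 units


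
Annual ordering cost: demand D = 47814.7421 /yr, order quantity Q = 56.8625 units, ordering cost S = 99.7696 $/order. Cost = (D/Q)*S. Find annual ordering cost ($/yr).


Number of orders = D/Q = 840.8836
Cost = 840.8836 * 99.7696 = 83894.6176

83894.6176 $/yr


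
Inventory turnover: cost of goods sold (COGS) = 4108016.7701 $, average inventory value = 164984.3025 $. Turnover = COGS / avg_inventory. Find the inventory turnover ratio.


Turnover = 4108016.7701 / 164984.3025 = 24.8994

24.8994


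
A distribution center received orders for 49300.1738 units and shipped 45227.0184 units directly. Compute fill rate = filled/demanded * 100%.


FR = 45227.0184 / 49300.1738 * 100 = 91.7381

91.7381%


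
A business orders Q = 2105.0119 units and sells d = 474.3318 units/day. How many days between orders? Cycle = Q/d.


Cycle = 2105.0119 / 474.3318 = 4.4378

4.4378 days


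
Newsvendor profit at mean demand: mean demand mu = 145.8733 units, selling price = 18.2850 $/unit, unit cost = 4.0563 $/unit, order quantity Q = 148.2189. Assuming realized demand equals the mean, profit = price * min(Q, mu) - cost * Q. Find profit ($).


Sales at mu = min(148.2189, 145.8733) = 145.8733
Revenue = 18.2850 * 145.8733 = 2667.2933
Total cost = 4.0563 * 148.2189 = 601.2203
Profit = 2667.2933 - 601.2203 = 2066.0730

2066.0730 $


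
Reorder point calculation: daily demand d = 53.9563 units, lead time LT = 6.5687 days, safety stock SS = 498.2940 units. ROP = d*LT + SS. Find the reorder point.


d*LT = 53.9563 * 6.5687 = 354.4227
ROP = 354.4227 + 498.2940 = 852.7167

852.7167 units


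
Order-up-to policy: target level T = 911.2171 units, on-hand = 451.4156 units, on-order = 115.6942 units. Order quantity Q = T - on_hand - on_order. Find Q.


Inventory position = OH + OO = 451.4156 + 115.6942 = 567.1098
Q = 911.2171 - 567.1098 = 344.1073

344.1073 units


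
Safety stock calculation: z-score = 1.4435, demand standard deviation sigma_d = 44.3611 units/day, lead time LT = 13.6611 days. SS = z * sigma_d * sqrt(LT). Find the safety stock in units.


sqrt(LT) = sqrt(13.6611) = 3.6961
SS = 1.4435 * 44.3611 * 3.6961 = 236.6802

236.6802 units


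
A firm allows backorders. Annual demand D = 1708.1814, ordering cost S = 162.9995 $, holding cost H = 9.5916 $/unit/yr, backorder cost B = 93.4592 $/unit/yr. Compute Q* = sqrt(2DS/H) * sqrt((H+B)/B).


sqrt(2DS/H) = 240.9515
sqrt((H+B)/B) = 1.0501
Q* = 240.9515 * 1.0501 = 253.0138

253.0138 units


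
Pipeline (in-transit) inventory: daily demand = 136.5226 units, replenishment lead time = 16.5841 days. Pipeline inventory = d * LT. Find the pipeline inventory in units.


Pipeline = 136.5226 * 16.5841 = 2264.1045

2264.1045 units


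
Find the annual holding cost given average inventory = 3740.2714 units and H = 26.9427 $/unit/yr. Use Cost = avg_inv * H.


Cost = 3740.2714 * 26.9427 = 100773.0102

100773.0102 $/yr


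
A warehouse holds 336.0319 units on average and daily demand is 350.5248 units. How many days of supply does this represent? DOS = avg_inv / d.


DOS = 336.0319 / 350.5248 = 0.9587

0.9587 days


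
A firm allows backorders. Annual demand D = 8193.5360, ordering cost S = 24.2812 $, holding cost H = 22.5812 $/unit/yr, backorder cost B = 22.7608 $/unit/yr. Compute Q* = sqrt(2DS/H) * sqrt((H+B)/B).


sqrt(2DS/H) = 132.7432
sqrt((H+B)/B) = 1.4114
Q* = 132.7432 * 1.4114 = 187.3565

187.3565 units


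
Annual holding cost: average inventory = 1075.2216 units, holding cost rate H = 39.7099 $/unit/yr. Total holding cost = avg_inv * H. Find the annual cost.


Cost = 1075.2216 * 39.7099 = 42696.9422

42696.9422 $/yr


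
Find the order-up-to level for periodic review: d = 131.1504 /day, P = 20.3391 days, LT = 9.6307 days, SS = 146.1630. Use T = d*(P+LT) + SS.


P + LT = 29.9698
d*(P+LT) = 131.1504 * 29.9698 = 3930.5513
T = 3930.5513 + 146.1630 = 4076.7143

4076.7143 units


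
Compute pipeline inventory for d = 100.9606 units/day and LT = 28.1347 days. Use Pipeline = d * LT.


Pipeline = 100.9606 * 28.1347 = 2840.4962

2840.4962 units


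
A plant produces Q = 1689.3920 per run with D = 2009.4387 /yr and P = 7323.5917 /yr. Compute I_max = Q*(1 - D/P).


D/P = 0.2744
1 - D/P = 0.7256
I_max = 1689.3920 * 0.7256 = 1225.8586

1225.8586 units


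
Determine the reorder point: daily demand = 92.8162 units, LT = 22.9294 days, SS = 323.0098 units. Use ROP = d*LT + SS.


d*LT = 92.8162 * 22.9294 = 2128.2198
ROP = 2128.2198 + 323.0098 = 2451.2296

2451.2296 units


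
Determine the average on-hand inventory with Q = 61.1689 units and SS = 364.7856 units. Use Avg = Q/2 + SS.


Q/2 = 30.5845
Avg = 30.5845 + 364.7856 = 395.3700

395.3700 units


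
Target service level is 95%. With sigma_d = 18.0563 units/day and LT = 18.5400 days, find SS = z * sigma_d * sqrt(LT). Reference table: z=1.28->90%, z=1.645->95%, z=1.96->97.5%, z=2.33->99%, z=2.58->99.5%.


From the table, SL = 95% corresponds to z = 1.645
sqrt(LT) = sqrt(18.5400) = 4.3058
SS = 1.645 * 18.0563 * 4.3058 = 127.8938

127.8938 units


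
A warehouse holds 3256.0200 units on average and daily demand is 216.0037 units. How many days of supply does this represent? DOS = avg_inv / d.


DOS = 3256.0200 / 216.0037 = 15.0739

15.0739 days


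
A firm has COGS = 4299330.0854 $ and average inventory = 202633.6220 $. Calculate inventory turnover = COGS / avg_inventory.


Turnover = 4299330.0854 / 202633.6220 = 21.2173

21.2173


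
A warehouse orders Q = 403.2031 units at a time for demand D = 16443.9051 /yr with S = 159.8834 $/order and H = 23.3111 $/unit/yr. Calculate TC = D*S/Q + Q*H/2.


Ordering cost = D*S/Q = 6520.5537
Holding cost = Q*H/2 = 4699.5539
TC = 6520.5537 + 4699.5539 = 11220.1076

11220.1076 $/yr


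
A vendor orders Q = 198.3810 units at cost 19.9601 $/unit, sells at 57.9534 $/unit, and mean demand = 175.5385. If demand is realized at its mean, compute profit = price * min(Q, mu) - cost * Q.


Sales at mu = min(198.3810, 175.5385) = 175.5385
Revenue = 57.9534 * 175.5385 = 10173.0529
Total cost = 19.9601 * 198.3810 = 3959.7046
Profit = 10173.0529 - 3959.7046 = 6213.3483

6213.3483 $


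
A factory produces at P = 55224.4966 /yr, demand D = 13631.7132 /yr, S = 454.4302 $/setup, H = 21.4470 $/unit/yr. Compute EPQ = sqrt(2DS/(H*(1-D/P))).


1 - D/P = 1 - 0.2468 = 0.7532
H*(1-D/P) = 16.1530
2DS = 12389324.3116
EPQ = sqrt(766999.0941) = 875.7848

875.7848 units


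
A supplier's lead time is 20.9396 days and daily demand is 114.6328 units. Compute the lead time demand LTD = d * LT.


LTD = 114.6328 * 20.9396 = 2400.3650

2400.3650 units


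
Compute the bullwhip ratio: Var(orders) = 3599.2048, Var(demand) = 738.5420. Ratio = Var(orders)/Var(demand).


BW = 3599.2048 / 738.5420 = 4.8734

4.8734


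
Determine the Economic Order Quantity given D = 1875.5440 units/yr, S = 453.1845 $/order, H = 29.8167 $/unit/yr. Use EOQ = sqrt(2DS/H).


2*D*S = 2 * 1875.5440 * 453.1845 = 1699934.9397
2*D*S/H = 57012.8465
EOQ = sqrt(57012.8465) = 238.7736

238.7736 units


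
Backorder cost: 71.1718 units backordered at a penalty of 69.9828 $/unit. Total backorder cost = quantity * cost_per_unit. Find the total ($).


Total = 71.1718 * 69.9828 = 4980.8018

4980.8018 $


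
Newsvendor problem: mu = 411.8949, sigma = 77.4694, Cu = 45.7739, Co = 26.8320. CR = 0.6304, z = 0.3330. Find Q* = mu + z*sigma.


CR = Cu/(Cu+Co) = 45.7739/(45.7739+26.8320) = 0.6304
z = 0.3330
Q* = 411.8949 + 0.3330 * 77.4694 = 437.6922

437.6922 units


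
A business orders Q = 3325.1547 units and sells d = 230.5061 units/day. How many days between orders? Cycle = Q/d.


Cycle = 3325.1547 / 230.5061 = 14.4255

14.4255 days


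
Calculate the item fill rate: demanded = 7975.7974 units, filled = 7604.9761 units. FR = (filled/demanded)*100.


FR = 7604.9761 / 7975.7974 * 100 = 95.3507

95.3507%


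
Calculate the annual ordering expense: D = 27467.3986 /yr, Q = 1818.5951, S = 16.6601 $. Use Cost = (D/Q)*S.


Number of orders = D/Q = 15.1036
Cost = 15.1036 * 16.6601 = 251.6281

251.6281 $/yr


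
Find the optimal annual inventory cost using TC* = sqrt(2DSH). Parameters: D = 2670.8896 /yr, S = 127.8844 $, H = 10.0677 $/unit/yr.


2*D*S*H = 6877550.1957
TC* = sqrt(6877550.1957) = 2622.5084

2622.5084 $/yr


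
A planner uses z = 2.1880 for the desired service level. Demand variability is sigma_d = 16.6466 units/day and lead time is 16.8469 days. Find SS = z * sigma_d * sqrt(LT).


sqrt(LT) = sqrt(16.8469) = 4.1045
SS = 2.1880 * 16.6466 * 4.1045 = 149.4971

149.4971 units


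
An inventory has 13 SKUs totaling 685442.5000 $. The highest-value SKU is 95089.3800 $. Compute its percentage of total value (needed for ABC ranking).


Top item = 95089.3800
Total = 685442.5000
Percentage = 95089.3800 / 685442.5000 * 100 = 13.8727

13.8727%


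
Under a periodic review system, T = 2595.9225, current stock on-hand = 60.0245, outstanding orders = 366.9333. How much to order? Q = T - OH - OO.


Inventory position = OH + OO = 60.0245 + 366.9333 = 426.9578
Q = 2595.9225 - 426.9578 = 2168.9647

2168.9647 units


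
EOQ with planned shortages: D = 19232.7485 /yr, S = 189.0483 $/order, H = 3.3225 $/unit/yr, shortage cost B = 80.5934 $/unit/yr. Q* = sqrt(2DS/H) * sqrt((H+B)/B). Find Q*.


sqrt(2DS/H) = 1479.4135
sqrt((H+B)/B) = 1.0204
Q* = 1479.4135 * 1.0204 = 1509.6002

1509.6002 units


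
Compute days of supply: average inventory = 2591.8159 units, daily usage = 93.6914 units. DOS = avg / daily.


DOS = 2591.8159 / 93.6914 = 27.6633

27.6633 days


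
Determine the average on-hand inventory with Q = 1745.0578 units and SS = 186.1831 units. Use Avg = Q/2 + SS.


Q/2 = 872.5289
Avg = 872.5289 + 186.1831 = 1058.7120

1058.7120 units


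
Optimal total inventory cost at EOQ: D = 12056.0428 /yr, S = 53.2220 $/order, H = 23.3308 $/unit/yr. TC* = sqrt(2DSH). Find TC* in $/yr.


2*D*S*H = 29940262.1187
TC* = sqrt(29940262.1187) = 5471.7696

5471.7696 $/yr


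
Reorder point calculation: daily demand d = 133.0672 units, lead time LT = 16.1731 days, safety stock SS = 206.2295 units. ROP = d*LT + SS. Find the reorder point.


d*LT = 133.0672 * 16.1731 = 2152.1091
ROP = 2152.1091 + 206.2295 = 2358.3386

2358.3386 units


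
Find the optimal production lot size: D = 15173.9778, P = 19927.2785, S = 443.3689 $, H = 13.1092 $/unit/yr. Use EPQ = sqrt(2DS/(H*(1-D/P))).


1 - D/P = 1 - 0.7615 = 0.2385
H*(1-D/P) = 3.1270
2DS = 13455339.6916
EPQ = sqrt(4302998.3379) = 2074.3670

2074.3670 units


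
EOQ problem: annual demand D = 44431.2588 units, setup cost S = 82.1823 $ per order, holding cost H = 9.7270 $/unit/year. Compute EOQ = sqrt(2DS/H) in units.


2*D*S = 2 * 44431.2588 * 82.1823 = 7302926.0802
2*D*S/H = 750789.1519
EOQ = sqrt(750789.1519) = 866.4809

866.4809 units


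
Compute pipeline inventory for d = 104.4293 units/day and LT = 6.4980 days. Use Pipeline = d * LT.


Pipeline = 104.4293 * 6.4980 = 678.5816

678.5816 units


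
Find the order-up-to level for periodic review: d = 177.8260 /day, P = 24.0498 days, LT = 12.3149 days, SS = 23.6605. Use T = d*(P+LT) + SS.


P + LT = 36.3647
d*(P+LT) = 177.8260 * 36.3647 = 6466.5891
T = 6466.5891 + 23.6605 = 6490.2496

6490.2496 units


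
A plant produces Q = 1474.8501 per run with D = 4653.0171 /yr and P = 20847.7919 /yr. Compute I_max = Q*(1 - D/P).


D/P = 0.2232
1 - D/P = 0.7768
I_max = 1474.8501 * 0.7768 = 1145.6784

1145.6784 units


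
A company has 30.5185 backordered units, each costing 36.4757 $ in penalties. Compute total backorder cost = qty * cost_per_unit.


Total = 30.5185 * 36.4757 = 1113.1837

1113.1837 $


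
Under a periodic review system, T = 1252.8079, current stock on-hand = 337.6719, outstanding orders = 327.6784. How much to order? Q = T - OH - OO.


Inventory position = OH + OO = 337.6719 + 327.6784 = 665.3503
Q = 1252.8079 - 665.3503 = 587.4576

587.4576 units


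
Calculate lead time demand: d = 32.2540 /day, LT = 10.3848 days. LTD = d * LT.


LTD = 32.2540 * 10.3848 = 334.9513

334.9513 units


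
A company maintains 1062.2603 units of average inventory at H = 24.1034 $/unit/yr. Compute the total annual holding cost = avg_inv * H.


Cost = 1062.2603 * 24.1034 = 25604.0849

25604.0849 $/yr


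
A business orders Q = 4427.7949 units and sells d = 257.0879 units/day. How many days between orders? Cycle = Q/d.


Cycle = 4427.7949 / 257.0879 = 17.2229

17.2229 days


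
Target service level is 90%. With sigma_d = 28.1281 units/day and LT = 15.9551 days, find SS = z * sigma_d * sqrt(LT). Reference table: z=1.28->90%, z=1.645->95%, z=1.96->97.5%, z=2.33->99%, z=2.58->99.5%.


From the table, SL = 90% corresponds to z = 1.28
sqrt(LT) = sqrt(15.9551) = 3.9944
SS = 1.28 * 28.1281 * 3.9944 = 143.8137

143.8137 units


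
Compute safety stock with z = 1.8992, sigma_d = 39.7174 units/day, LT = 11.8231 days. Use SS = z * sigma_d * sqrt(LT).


sqrt(LT) = sqrt(11.8231) = 3.4385
SS = 1.8992 * 39.7174 * 3.4385 = 259.3685

259.3685 units


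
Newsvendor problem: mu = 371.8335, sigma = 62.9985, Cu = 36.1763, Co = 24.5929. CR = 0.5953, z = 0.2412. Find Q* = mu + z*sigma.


CR = Cu/(Cu+Co) = 36.1763/(36.1763+24.5929) = 0.5953
z = 0.2412
Q* = 371.8335 + 0.2412 * 62.9985 = 387.0287

387.0287 units


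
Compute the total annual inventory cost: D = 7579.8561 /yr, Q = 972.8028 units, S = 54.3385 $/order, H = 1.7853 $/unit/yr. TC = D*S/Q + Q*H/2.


Ordering cost = D*S/Q = 423.3931
Holding cost = Q*H/2 = 868.3724
TC = 423.3931 + 868.3724 = 1291.7655

1291.7655 $/yr


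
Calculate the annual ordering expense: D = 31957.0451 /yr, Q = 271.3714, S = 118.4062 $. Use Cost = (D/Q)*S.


Number of orders = D/Q = 117.7613
Cost = 117.7613 * 118.4062 = 13943.6664

13943.6664 $/yr


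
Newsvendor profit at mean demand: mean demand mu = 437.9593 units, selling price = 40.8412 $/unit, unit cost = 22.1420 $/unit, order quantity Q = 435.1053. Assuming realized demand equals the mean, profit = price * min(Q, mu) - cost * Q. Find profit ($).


Sales at mu = min(435.1053, 437.9593) = 435.1053
Revenue = 40.8412 * 435.1053 = 17770.2226
Total cost = 22.1420 * 435.1053 = 9634.1016
Profit = 17770.2226 - 9634.1016 = 8136.1210

8136.1210 $


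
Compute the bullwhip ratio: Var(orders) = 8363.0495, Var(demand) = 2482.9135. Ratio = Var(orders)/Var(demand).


BW = 8363.0495 / 2482.9135 = 3.3682

3.3682


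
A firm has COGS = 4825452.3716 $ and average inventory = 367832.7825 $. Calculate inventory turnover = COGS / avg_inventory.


Turnover = 4825452.3716 / 367832.7825 = 13.1186

13.1186


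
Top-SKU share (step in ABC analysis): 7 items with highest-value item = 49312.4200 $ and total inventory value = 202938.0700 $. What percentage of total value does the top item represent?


Top item = 49312.4200
Total = 202938.0700
Percentage = 49312.4200 / 202938.0700 * 100 = 24.2992

24.2992%


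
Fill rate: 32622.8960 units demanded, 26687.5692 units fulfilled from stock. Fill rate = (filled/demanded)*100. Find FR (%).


FR = 26687.5692 / 32622.8960 * 100 = 81.8063

81.8063%


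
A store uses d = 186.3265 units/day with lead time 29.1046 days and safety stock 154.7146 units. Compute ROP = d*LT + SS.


d*LT = 186.3265 * 29.1046 = 5422.9583
ROP = 5422.9583 + 154.7146 = 5577.6729

5577.6729 units


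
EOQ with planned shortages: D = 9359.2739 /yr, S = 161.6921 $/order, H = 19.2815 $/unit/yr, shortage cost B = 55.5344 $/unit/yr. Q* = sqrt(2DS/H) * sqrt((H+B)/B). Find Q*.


sqrt(2DS/H) = 396.1960
sqrt((H+B)/B) = 1.1607
Q* = 396.1960 * 1.1607 = 459.8604

459.8604 units


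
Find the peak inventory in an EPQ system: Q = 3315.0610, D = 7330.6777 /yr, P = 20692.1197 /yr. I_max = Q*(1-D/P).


D/P = 0.3543
1 - D/P = 0.6457
I_max = 3315.0610 * 0.6457 = 2140.6215

2140.6215 units


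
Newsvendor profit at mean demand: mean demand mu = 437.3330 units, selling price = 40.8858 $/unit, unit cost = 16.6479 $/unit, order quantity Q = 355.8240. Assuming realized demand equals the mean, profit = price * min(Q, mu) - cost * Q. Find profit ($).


Sales at mu = min(355.8240, 437.3330) = 355.8240
Revenue = 40.8858 * 355.8240 = 14548.1489
Total cost = 16.6479 * 355.8240 = 5923.7224
Profit = 14548.1489 - 5923.7224 = 8624.4265

8624.4265 $


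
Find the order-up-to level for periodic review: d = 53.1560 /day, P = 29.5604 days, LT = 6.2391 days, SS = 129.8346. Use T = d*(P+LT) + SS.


P + LT = 35.7995
d*(P+LT) = 53.1560 * 35.7995 = 1902.9582
T = 1902.9582 + 129.8346 = 2032.7928

2032.7928 units


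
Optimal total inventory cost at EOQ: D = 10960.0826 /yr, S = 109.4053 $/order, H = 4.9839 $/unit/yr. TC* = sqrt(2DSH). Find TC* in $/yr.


2*D*S*H = 11952300.5146
TC* = sqrt(11952300.5146) = 3457.2099

3457.2099 $/yr


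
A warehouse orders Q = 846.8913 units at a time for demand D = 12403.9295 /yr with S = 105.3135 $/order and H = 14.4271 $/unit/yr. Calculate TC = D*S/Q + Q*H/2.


Ordering cost = D*S/Q = 1542.4662
Holding cost = Q*H/2 = 6109.0927
TC = 1542.4662 + 6109.0927 = 7651.5590

7651.5590 $/yr


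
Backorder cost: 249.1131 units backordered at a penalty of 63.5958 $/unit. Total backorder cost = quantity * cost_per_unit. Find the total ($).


Total = 249.1131 * 63.5958 = 15842.5469

15842.5469 $


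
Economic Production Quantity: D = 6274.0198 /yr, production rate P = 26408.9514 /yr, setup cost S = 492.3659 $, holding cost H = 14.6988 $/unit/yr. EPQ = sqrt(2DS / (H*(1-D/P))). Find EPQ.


1 - D/P = 1 - 0.2376 = 0.7624
H*(1-D/P) = 11.2068
2DS = 6178226.8109
EPQ = sqrt(551293.6191) = 742.4915

742.4915 units


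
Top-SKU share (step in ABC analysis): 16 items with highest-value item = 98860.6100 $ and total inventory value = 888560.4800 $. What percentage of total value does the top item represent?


Top item = 98860.6100
Total = 888560.4800
Percentage = 98860.6100 / 888560.4800 * 100 = 11.1259

11.1259%


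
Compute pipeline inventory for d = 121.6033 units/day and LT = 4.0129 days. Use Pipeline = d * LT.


Pipeline = 121.6033 * 4.0129 = 487.9819

487.9819 units


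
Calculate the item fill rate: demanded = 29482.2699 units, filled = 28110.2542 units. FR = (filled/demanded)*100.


FR = 28110.2542 / 29482.2699 * 100 = 95.3463

95.3463%


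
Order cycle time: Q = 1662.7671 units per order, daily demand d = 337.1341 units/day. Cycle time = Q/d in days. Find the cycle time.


Cycle = 1662.7671 / 337.1341 = 4.9321

4.9321 days


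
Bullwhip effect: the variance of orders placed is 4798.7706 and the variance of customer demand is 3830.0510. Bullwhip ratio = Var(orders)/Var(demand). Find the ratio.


BW = 4798.7706 / 3830.0510 = 1.2529

1.2529


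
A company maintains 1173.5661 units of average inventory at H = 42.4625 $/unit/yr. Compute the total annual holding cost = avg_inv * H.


Cost = 1173.5661 * 42.4625 = 49832.5505

49832.5505 $/yr


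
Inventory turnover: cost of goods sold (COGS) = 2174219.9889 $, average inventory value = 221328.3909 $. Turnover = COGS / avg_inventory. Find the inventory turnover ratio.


Turnover = 2174219.9889 / 221328.3909 = 9.8235

9.8235


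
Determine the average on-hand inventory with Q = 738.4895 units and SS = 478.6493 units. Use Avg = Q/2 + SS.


Q/2 = 369.2448
Avg = 369.2448 + 478.6493 = 847.8940

847.8940 units


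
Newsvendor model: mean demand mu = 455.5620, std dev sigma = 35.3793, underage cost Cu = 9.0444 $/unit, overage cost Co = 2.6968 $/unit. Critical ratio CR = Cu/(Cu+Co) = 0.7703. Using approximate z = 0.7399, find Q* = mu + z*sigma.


CR = Cu/(Cu+Co) = 9.0444/(9.0444+2.6968) = 0.7703
z = 0.7399
Q* = 455.5620 + 0.7399 * 35.3793 = 481.7391

481.7391 units


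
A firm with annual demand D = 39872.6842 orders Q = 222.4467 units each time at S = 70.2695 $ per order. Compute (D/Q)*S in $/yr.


Number of orders = D/Q = 179.2460
Cost = 179.2460 * 70.2695 = 12595.5277

12595.5277 $/yr


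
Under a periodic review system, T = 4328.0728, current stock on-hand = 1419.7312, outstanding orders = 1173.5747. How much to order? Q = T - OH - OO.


Inventory position = OH + OO = 1419.7312 + 1173.5747 = 2593.3059
Q = 4328.0728 - 2593.3059 = 1734.7669

1734.7669 units


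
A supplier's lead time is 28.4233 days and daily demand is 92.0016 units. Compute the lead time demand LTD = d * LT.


LTD = 92.0016 * 28.4233 = 2614.9891

2614.9891 units


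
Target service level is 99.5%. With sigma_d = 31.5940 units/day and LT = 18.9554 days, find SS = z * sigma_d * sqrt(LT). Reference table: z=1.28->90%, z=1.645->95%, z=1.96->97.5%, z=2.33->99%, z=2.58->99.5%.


From the table, SL = 99.5% corresponds to z = 2.58
sqrt(LT) = sqrt(18.9554) = 4.3538
SS = 2.58 * 31.5940 * 4.3538 = 354.8876

354.8876 units


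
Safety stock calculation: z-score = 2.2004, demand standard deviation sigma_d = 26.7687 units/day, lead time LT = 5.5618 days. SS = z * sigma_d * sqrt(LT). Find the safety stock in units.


sqrt(LT) = sqrt(5.5618) = 2.3583
SS = 2.2004 * 26.7687 * 2.3583 = 138.9110

138.9110 units


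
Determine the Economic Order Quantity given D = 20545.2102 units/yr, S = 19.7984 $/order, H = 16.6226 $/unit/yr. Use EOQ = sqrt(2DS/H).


2*D*S = 2 * 20545.2102 * 19.7984 = 813524.5792
2*D*S/H = 48940.8744
EOQ = sqrt(48940.8744) = 221.2258

221.2258 units


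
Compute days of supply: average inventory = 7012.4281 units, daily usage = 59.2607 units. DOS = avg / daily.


DOS = 7012.4281 / 59.2607 = 118.3318

118.3318 days


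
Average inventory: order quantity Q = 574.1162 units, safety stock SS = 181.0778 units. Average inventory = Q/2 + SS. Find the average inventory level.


Q/2 = 287.0581
Avg = 287.0581 + 181.0778 = 468.1359

468.1359 units


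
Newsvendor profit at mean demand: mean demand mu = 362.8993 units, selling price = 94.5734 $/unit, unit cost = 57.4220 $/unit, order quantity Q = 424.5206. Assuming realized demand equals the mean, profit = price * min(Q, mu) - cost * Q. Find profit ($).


Sales at mu = min(424.5206, 362.8993) = 362.8993
Revenue = 94.5734 * 362.8993 = 34320.6207
Total cost = 57.4220 * 424.5206 = 24376.8219
Profit = 34320.6207 - 24376.8219 = 9943.7988

9943.7988 $


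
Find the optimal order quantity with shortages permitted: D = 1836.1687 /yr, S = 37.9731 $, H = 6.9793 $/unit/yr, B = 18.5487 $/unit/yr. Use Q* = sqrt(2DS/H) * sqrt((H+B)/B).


sqrt(2DS/H) = 141.3525
sqrt((H+B)/B) = 1.1731
Q* = 141.3525 * 1.1731 = 165.8269

165.8269 units


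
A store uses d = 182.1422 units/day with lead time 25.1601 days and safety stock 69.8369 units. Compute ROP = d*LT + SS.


d*LT = 182.1422 * 25.1601 = 4582.7160
ROP = 4582.7160 + 69.8369 = 4652.5529

4652.5529 units


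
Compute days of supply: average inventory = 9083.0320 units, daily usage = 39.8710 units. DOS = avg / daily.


DOS = 9083.0320 / 39.8710 = 227.8105

227.8105 days


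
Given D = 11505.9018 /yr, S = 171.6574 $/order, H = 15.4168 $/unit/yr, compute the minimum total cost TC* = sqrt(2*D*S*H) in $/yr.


2*D*S*H = 60898616.6385
TC* = sqrt(60898616.6385) = 7803.7566

7803.7566 $/yr


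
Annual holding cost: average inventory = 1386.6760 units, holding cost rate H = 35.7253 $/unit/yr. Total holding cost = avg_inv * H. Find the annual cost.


Cost = 1386.6760 * 35.7253 = 49539.4161

49539.4161 $/yr


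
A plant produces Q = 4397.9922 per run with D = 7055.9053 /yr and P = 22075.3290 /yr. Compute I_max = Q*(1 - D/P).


D/P = 0.3196
1 - D/P = 0.6804
I_max = 4397.9922 * 0.6804 = 2992.2683

2992.2683 units


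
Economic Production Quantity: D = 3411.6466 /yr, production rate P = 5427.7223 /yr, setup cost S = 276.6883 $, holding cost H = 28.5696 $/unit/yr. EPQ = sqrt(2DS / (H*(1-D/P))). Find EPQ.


1 - D/P = 1 - 0.6286 = 0.3714
H*(1-D/P) = 10.6119
2DS = 1887925.3959
EPQ = sqrt(177906.3515) = 421.7895

421.7895 units


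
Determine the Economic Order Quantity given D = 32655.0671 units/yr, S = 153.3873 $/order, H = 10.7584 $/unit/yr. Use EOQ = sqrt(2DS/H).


2*D*S = 2 * 32655.0671 * 153.3873 = 10017745.1476
2*D*S/H = 931155.6688
EOQ = sqrt(931155.6688) = 964.9641

964.9641 units


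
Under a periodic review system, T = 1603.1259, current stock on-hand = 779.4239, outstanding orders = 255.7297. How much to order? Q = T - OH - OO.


Inventory position = OH + OO = 779.4239 + 255.7297 = 1035.1536
Q = 1603.1259 - 1035.1536 = 567.9723

567.9723 units


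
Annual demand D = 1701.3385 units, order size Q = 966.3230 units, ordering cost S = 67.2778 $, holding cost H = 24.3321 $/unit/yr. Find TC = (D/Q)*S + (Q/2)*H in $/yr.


Ordering cost = D*S/Q = 118.4514
Holding cost = Q*H/2 = 11756.3339
TC = 118.4514 + 11756.3339 = 11874.7853

11874.7853 $/yr


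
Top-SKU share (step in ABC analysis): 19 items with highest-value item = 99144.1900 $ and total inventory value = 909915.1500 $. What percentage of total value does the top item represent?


Top item = 99144.1900
Total = 909915.1500
Percentage = 99144.1900 / 909915.1500 * 100 = 10.8960

10.8960%


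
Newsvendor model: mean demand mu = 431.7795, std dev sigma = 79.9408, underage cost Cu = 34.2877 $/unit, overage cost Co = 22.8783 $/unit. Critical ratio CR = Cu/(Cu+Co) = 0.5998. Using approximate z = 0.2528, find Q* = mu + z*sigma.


CR = Cu/(Cu+Co) = 34.2877/(34.2877+22.8783) = 0.5998
z = 0.2528
Q* = 431.7795 + 0.2528 * 79.9408 = 451.9885

451.9885 units


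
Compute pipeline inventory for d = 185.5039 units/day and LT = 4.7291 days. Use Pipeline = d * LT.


Pipeline = 185.5039 * 4.7291 = 877.2665

877.2665 units


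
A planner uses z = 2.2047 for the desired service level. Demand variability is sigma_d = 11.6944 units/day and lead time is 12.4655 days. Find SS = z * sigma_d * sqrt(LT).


sqrt(LT) = sqrt(12.4655) = 3.5307
SS = 2.2047 * 11.6944 * 3.5307 = 91.0295

91.0295 units


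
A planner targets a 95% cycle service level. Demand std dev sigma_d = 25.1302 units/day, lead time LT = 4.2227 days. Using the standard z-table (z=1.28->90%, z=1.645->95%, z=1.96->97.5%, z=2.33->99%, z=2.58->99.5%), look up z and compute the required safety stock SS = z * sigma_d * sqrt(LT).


From the table, SL = 95% corresponds to z = 1.645
sqrt(LT) = sqrt(4.2227) = 2.0549
SS = 1.645 * 25.1302 * 2.0549 = 84.9487

84.9487 units


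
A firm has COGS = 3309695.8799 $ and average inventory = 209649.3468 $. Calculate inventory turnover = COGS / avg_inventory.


Turnover = 3309695.8799 / 209649.3468 = 15.7868

15.7868


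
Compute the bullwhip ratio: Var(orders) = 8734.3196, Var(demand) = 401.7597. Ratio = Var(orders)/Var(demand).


BW = 8734.3196 / 401.7597 = 21.7402

21.7402


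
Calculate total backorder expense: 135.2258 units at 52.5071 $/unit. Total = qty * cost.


Total = 135.2258 * 52.5071 = 7100.3146

7100.3146 $


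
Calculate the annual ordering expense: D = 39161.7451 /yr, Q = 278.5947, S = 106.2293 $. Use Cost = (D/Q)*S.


Number of orders = D/Q = 140.5689
Cost = 140.5689 * 106.2293 = 14932.5338

14932.5338 $/yr


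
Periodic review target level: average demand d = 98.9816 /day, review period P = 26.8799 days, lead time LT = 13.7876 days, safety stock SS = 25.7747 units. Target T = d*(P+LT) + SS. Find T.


P + LT = 40.6675
d*(P+LT) = 98.9816 * 40.6675 = 4025.3342
T = 4025.3342 + 25.7747 = 4051.1089

4051.1089 units


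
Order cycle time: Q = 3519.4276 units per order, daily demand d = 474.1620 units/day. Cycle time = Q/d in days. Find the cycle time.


Cycle = 3519.4276 / 474.1620 = 7.4224

7.4224 days


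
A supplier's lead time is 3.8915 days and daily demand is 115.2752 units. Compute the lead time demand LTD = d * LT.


LTD = 115.2752 * 3.8915 = 448.5934

448.5934 units


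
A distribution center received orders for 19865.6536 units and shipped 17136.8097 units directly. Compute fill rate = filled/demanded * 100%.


FR = 17136.8097 / 19865.6536 * 100 = 86.2635

86.2635%


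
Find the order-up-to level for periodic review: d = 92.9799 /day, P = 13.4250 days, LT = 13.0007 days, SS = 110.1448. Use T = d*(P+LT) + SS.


P + LT = 26.4257
d*(P+LT) = 92.9799 * 26.4257 = 2457.0589
T = 2457.0589 + 110.1448 = 2567.2037

2567.2037 units


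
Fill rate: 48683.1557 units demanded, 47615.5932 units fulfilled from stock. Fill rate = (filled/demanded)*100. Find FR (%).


FR = 47615.5932 / 48683.1557 * 100 = 97.8071

97.8071%


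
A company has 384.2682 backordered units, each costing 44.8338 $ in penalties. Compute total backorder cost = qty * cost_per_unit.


Total = 384.2682 * 44.8338 = 17228.2036

17228.2036 $


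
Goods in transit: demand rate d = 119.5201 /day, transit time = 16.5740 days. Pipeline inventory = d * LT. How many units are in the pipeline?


Pipeline = 119.5201 * 16.5740 = 1980.9261

1980.9261 units


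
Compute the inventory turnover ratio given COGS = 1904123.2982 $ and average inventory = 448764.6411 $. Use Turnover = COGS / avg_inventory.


Turnover = 1904123.2982 / 448764.6411 = 4.2430

4.2430


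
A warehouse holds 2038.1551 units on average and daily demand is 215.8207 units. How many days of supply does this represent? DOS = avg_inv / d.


DOS = 2038.1551 / 215.8207 = 9.4437

9.4437 days


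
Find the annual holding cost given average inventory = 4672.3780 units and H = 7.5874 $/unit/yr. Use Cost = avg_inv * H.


Cost = 4672.3780 * 7.5874 = 35451.2008

35451.2008 $/yr


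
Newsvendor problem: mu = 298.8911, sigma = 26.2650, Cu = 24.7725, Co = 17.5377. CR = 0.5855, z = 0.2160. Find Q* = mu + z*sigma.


CR = Cu/(Cu+Co) = 24.7725/(24.7725+17.5377) = 0.5855
z = 0.2160
Q* = 298.8911 + 0.2160 * 26.2650 = 304.5643

304.5643 units


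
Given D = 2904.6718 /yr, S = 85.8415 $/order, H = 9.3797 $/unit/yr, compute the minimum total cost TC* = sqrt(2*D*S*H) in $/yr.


2*D*S*H = 4677494.7650
TC* = sqrt(4677494.7650) = 2162.7517

2162.7517 $/yr


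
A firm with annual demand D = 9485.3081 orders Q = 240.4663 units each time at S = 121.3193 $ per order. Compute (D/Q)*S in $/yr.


Number of orders = D/Q = 39.4455
Cost = 39.4455 * 121.3193 = 4785.4978

4785.4978 $/yr


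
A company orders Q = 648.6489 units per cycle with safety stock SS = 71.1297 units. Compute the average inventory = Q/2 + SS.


Q/2 = 324.3245
Avg = 324.3245 + 71.1297 = 395.4542

395.4542 units


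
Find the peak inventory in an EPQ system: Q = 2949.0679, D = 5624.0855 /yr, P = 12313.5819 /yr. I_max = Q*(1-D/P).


D/P = 0.4567
1 - D/P = 0.5433
I_max = 2949.0679 * 0.5433 = 1602.1154

1602.1154 units


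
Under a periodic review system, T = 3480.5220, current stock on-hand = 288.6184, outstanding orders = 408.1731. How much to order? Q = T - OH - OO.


Inventory position = OH + OO = 288.6184 + 408.1731 = 696.7915
Q = 3480.5220 - 696.7915 = 2783.7305

2783.7305 units
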